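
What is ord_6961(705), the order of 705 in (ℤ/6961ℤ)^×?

2320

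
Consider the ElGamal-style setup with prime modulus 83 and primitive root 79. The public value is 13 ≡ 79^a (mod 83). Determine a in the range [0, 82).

59

Baby-step giant-step with m = ceil(sqrt(82)) = 10.
Baby table (79^j mod 83 for j=0..9):
  0:1  1:79  2:16  3:19  4:7  5:55  6:29  7:50
  8:49  9:53
Giant step factor: 79^(-10) ≡ 9 (mod 83).
Scan 13·9^i mod 83 for i = 0, 1, …:
  i=0: 13   i=1: 34   i=2: 57   i=3: 15
  i=4: 52   i=5: 53
Match at i=5, j=9: a = 5·10 + 9 = 59.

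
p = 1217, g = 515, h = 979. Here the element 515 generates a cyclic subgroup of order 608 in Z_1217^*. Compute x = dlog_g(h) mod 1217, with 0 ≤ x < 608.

200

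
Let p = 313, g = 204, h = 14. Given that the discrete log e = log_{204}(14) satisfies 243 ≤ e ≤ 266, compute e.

245

Compute 204^243 mod 313 = 23, then multiply by 204 repeatedly:
  204^243=23  204^244=310  204^245=14
Found 14 at exponent 245.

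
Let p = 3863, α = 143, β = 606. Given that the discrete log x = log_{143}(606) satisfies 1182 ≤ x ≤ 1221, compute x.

1208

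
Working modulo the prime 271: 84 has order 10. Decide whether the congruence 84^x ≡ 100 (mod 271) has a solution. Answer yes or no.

yes

⟨84⟩ has order 10; its elements mod 271 are {1, 10, 27, 84, 100, 171, 187, 244, 261, 270}.
100 is in this set.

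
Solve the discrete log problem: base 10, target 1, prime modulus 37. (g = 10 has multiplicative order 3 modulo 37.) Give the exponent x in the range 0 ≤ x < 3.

0

Successive powers of 10 modulo 37:
  10^0=1
So 10^0 ≡ 1 (mod 37), giving x = 0.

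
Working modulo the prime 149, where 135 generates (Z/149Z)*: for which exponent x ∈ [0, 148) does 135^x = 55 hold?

61

Baby-step giant-step with m = ceil(sqrt(148)) = 13.
Baby table (135^j mod 149 for j=0..12):
  0:1  1:135  2:47  3:87  4:123  5:66  6:119  7:122
  8:80  9:72  10:35  11:106  12:6
Giant step factor: 135^(-13) ≡ 94 (mod 149).
Scan 55·94^i mod 149 for i = 0, 1, …:
  i=0: 55   i=1: 104   i=2: 91   i=3: 61
  i=4: 72
Match at i=4, j=9: x = 4·13 + 9 = 61.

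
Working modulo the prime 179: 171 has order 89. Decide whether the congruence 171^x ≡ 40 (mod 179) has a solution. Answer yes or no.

no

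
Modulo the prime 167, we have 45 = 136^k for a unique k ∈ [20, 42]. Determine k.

27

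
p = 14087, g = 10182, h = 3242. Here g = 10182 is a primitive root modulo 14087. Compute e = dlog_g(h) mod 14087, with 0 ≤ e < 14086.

14083

Baby-step giant-step with m = ceil(sqrt(14086)) = 119.
Baby table (10182^j mod 14087 for j=0..118):
  0:1  1:10182  2:6891  3:10902  4:12691  5:13798  6:1585  7:8855
  8:4810  9:9008  10:13086  11:6806  12:4739  13:4523  14:2783  15:7549
  16:5246  17:10955  18:2944  19:12759  20:1824  21:5302  22:3580  23:8491
  24:3443  25:8170  26:3205  27:7818  28:11326  29:5150  30:5486  31:3497
  32:8605  33:9057  34:4872  35:6377  36:3631  37:6554  38:2709  39:692
  40:2444  41:7166  42:7639  43:5971  44:11317  45:12121  46:13902  47:3988
  48:7082  49:11658  50:4694  51:11204  52:2602  53:10004  54:11718  55:9873
  56:2054  57:8720  58:10766  59:8465  60:6364  61:12135  62:1493  63:1853
  64:4753  65:6201  66:648  67:5220  68:13876  69:6909  70:11047  71:9946
  72:12816  73:4631  74:3653  75:5166  76:13441  77:1057  78:13993  79:808
  80:248  81:3563  82:4441  83:13079  84:5967  85:12850  86:12731  87:12555
  88:9572  89:8238  90:5318  91:11535  92:6051  93:8831  94:14008  95:12668
  96:5004  97:12136  98:11675  99:8744  100:1568  101:4805  102:359  103:6805
  104:8644  105:11719  106:5968  107:8945  108:5535  109:9370  110:8176  111:7949
  112:6903  113:6303  114:10861  115:3752  116:13007  117:5387  118:9743
Giant step factor: 10182^(-119) ≡ 597 (mod 14087).
Scan 3242·597^i mod 14087 for i = 0, 1, …:
  i=0: 3242   i=1: 5555   i=2: 5890   i=3: 8667
  i=4: 4270   i=5: 13530   i=6: 5559   i=7: 8278
  i=8: 11516   i=9: 596     …   i=117: 5156
  i=118: 7166
Match at i=118, j=41: e = 118·119 + 41 = 14083.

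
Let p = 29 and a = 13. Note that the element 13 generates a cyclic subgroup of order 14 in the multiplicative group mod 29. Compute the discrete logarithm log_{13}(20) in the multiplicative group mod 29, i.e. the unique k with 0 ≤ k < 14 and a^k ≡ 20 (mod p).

Successive powers of 13 modulo 29:
  13^0=1  13^1=13  13^2=24  13^3=22  13^4=25  13^5=6
  13^6=20
So 13^6 ≡ 20 (mod 29), giving k = 6.

6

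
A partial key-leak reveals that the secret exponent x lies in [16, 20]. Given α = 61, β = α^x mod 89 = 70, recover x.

Compute 61^16 mod 89 = 8, then multiply by 61 repeatedly:
  61^16=8  61^17=43  61^18=42  61^19=70
Found 70 at exponent 19.

19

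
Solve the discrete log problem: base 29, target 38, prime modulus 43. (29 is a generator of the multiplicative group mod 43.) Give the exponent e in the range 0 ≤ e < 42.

Baby-step giant-step with m = ceil(sqrt(42)) = 7.
Baby table (29^j mod 43 for j=0..6):
  0:1  1:29  2:24  3:8  4:17  5:20  6:21
Giant step factor: 29^(-7) ≡ 37 (mod 43).
Scan 38·37^i mod 43 for i = 0, 1, …:
  i=0: 38   i=1: 30   i=2: 35   i=3: 5
  i=4: 13   i=5: 8
Match at i=5, j=3: e = 5·7 + 3 = 38.

38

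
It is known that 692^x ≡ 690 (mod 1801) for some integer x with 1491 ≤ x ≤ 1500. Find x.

Compute 692^1491 mod 1801 = 690, then multiply by 692 repeatedly:
  692^1491=690
Found 690 at exponent 1491.

1491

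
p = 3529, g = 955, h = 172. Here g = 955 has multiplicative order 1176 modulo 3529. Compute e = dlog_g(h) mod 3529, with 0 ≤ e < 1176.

609

Baby-step giant-step with m = ceil(sqrt(1176)) = 35.
Baby table (955^j mod 3529 for j=0..34):
  0:1  1:955  2:1543  3:1972  4:2303  5:798  6:3355  7:3222
  8:3251  9:2714  10:1584  11:2308  12:2044  13:483  14:2495  15:650
  16:3175  17:714  18:773  19:654  20:3466  21:3357  22:1603  23:2808
  24:3129  25:2661  26:375  27:1696  28:3398  29:1939  30:2549  31:2814
  32:1801  33:1332  34:1620
Giant step factor: 955^(-35) ≡ 467 (mod 3529).
Scan 172·467^i mod 3529 for i = 0, 1, …:
  i=0: 172   i=1: 2686   i=2: 1567   i=3: 1286
  i=4: 632   i=5: 2237   i=6: 95   i=7: 2017
  i=8: 3225   i=9: 2721     …   i=16: 1358
  i=17: 2495
Match at i=17, j=14: e = 17·35 + 14 = 609.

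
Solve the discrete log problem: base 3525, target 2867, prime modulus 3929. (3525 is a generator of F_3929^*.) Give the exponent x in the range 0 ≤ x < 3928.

2262

Baby-step giant-step with m = ceil(sqrt(3928)) = 63.
Baby table (3525^j mod 3929 for j=0..62):
  0:1  1:3525  2:2127  3:1143  4:1850  5:3039  6:2021  7:748
  8:341  9:3680  10:2371  11:792  12:2210  13:2972  14:1586  15:3612
  16:2340  17:1529  18:3066  19:2900  20:3171  21:3699  22:2553  23:1915
  24:353  25:2761  26:392  27:2721  28:836  29:150  30:2264  31:801
  32:2503  33:2470  34:86  35:617  36:2188  37:73  38:1940  39:2040
  40:930  41:1464  42:1823  43:2160  44:3527  45:1319  46:1468  47:207
  48:2810  49:241  50:861  51:1837  52:433  53:1873  54:1605  55:3794
  56:3463  57:3601  58:2855  59:1706  60:2280  61:2195  62:1174
Giant step factor: 3525^(-63) ≡ 2111 (mod 3929).
Scan 2867·2111^i mod 3929 for i = 0, 1, …:
  i=0: 2867   i=1: 1577   i=2: 1184   i=3: 580
  i=4: 2461   i=5: 1033   i=6: 68   i=7: 2104
  i=8: 1774   i=9: 577     …   i=34: 333
  i=35: 3601
Match at i=35, j=57: x = 35·63 + 57 = 2262.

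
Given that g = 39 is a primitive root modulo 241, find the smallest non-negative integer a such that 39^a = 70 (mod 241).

101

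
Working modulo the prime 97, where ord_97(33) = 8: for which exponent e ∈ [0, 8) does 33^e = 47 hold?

Successive powers of 33 modulo 97:
  33^0=1  33^1=33  33^2=22  33^3=47
So 33^3 ≡ 47 (mod 97), giving e = 3.

3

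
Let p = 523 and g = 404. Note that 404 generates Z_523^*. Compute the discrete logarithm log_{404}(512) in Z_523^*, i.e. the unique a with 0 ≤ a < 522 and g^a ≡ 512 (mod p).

171

Baby-step giant-step with m = ceil(sqrt(522)) = 23.
Baby table (404^j mod 523 for j=0..22):
  0:1  1:404  2:40  3:470  4:31  5:495  6:194  7:449
  8:438  9:178  10:261  11:321  12:503  13:288  14:246  15:14
  16:426  17:37  18:304  19:434  20:131  21:101  22:10
Giant step factor: 404^(-23) ≡ 69 (mod 523).
Scan 512·69^i mod 523 for i = 0, 1, …:
  i=0: 512   i=1: 287   i=2: 452   i=3: 331
  i=4: 350   i=5: 92   i=6: 72   i=7: 261
Match at i=7, j=10: a = 7·23 + 10 = 171.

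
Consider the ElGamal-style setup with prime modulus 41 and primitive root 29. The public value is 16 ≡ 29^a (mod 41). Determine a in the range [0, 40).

Successive powers of 29 modulo 41:
  29^0=1  29^1=29  29^2=21  29^3=35  29^4=31  29^5=38
  29^6=36  29^7=19  29^8=18  29^9=30  29^10=9  29^11=15
  29^12=25  29^13=28  29^14=33  29^15=14  29^16=37  29^17=7
  29^18=39  29^19=24  29^20=40  29^21=12  29^22=20  29^23=6
  29^24=10  29^25=3  29^26=5  29^27=22  29^28=23  29^29=11
  29^30=32  29^31=26  29^32=16
So 29^32 ≡ 16 (mod 41), giving a = 32.

32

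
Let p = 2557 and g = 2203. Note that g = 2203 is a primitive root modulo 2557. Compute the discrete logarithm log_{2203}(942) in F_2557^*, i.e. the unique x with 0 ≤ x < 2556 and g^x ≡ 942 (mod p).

Baby-step giant-step with m = ceil(sqrt(2556)) = 51.
Baby table (2203^j mod 2557 for j=0..50):
  0:1  1:2203  2:23  3:2086  4:529  5:1952  6:1939  7:1427
  8:1128  9:2137  10:374  11:568  12:931  13:279  14:957  15:1303
  16:1555  17:1842  18:2524  19:1454  20:1798  21:201  22:442  23:2066
  24:2495  25:1492  26:1131  27:1075  28:443  29:1712  30:2518  31:1021
  32:1660  33:470  34:2382  35:582  36:1089  37:601  38:2034  39:1038
  40:756  41:861  42:2046  43:1904  44:1032  45:323  46:723  47:2315
  48:1287  49:2105  50:1474
Giant step factor: 2203^(-51) ≡ 1659 (mod 2557).
Scan 942·1659^i mod 2557 for i = 0, 1, …:
  i=0: 942   i=1: 451   i=2: 1565   i=3: 980
  i=4: 2125   i=5: 1829   i=6: 1709   i=7: 2075
  i=8: 703   i=9: 285     …   i=14: 1783
  i=15: 2105
Match at i=15, j=49: x = 15·51 + 49 = 814.

814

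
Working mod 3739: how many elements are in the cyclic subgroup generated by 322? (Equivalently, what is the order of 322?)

The order of 322 must divide p − 1 = 3738 = 2 · 3 · 7 · 89.
Divisors: 1, 2, 3, 6, 7, 14, 21, 42, 89, 178, 267, 534, 623, 1246, 1869, 3738.
Check each in increasing order: 322^1 ≡ 322;  322^2 ≡ 2731;  322^3 ≡ 717;  322^6 ≡ 1846;  322^7 ≡ 3650;  322^14 ≡ 443;  322^21 ≡ 1702;  322^42 ≡ 2818;  322^89 ≡ 3219;  322^178 ≡ 1192;  322^267 ≡ 834;  322^534 ≡ 102;  322^623 ≡ 3045;  322^1246 ≡ 3044;  322^1869 ≡ 3738;  322^3738 ≡ 1.
Smallest exponent giving 1 is 3738.

3738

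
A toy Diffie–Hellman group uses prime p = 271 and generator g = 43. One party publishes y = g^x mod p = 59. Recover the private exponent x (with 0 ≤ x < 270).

191

Baby-step giant-step with m = ceil(sqrt(270)) = 17.
Baby table (43^j mod 271 for j=0..16):
  0:1  1:43  2:223  3:104  4:136  5:157  6:247  7:52
  8:68  9:214  10:259  11:26  12:34  13:107  14:265  15:13
  16:17
Giant step factor: 43^(-17) ≡ 76 (mod 271).
Scan 59·76^i mod 271 for i = 0, 1, …:
  i=0: 59   i=1: 148   i=2: 137   i=3: 114
  i=4: 263   i=5: 205   i=6: 133   i=7: 81
  i=8: 194   i=9: 110   i=10: 230   i=11: 136
Match at i=11, j=4: x = 11·17 + 4 = 191.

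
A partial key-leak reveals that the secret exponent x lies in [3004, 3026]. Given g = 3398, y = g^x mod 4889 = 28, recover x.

Compute 3398^3004 mod 4889 = 4091, then multiply by 3398 repeatedly:
  3398^3004=4091  3398^3005=1791  3398^3006=3902  3398^3007=28
Found 28 at exponent 3007.

3007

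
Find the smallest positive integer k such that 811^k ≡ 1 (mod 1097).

548

The order of 811 must divide p − 1 = 1096 = 2^3 · 137.
Divisors: 1, 2, 4, 8, 137, 274, 548, 1096.
Check each in increasing order: 811^1 ≡ 811;  811^2 ≡ 618;  811^4 ≡ 168;  811^8 ≡ 799;  811^137 ≡ 756;  811^274 ≡ 1096;  811^548 ≡ 1.
Smallest exponent giving 1 is 548.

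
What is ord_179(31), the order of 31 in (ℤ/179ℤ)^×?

89

The order of 31 must divide p − 1 = 178 = 2 · 89.
Divisors: 1, 2, 89, 178.
Check each in increasing order: 31^1 ≡ 31;  31^2 ≡ 66;  31^89 ≡ 1.
Smallest exponent giving 1 is 89.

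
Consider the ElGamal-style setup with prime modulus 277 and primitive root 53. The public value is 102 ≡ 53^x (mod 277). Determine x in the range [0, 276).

Baby-step giant-step with m = ceil(sqrt(276)) = 17.
Baby table (53^j mod 277 for j=0..16):
  0:1  1:53  2:39  3:128  4:136  5:6  6:41  7:234
  8:214  9:262  10:36  11:246  12:19  13:176  14:187  15:216
  16:91
Giant step factor: 53^(-17) ≡ 260 (mod 277).
Scan 102·260^i mod 277 for i = 0, 1, …:
  i=0: 102   i=1: 205   i=2: 116   i=3: 244
  i=4: 7   i=5: 158   i=6: 84   i=7: 234
Match at i=7, j=7: x = 7·17 + 7 = 126.

126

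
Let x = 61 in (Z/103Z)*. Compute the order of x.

17

The order of 61 must divide p − 1 = 102 = 2 · 3 · 17.
Divisors: 1, 2, 3, 6, 17, 34, 51, 102.
Check each in increasing order: 61^1 ≡ 61;  61^2 ≡ 13;  61^3 ≡ 72;  61^6 ≡ 34;  61^17 ≡ 1.
Smallest exponent giving 1 is 17.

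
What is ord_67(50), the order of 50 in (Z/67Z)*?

66

The order of 50 must divide p − 1 = 66 = 2 · 3 · 11.
Divisors: 1, 2, 3, 6, 11, 22, 33, 66.
Check each in increasing order: 50^1 ≡ 50;  50^2 ≡ 21;  50^3 ≡ 45;  50^6 ≡ 15;  50^11 ≡ 38;  50^22 ≡ 37;  50^33 ≡ 66;  50^66 ≡ 1.
Smallest exponent giving 1 is 66.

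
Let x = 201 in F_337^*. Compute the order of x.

The order of 201 must divide p − 1 = 336 = 2^4 · 3 · 7.
Divisors: 1, 2, 3, 4, 6, 7, 8, 12, 14, 16, 21, 24, 28, 42, 48, 56, 84, 112, 168, 336.
Check each in increasing order: 201^1 ≡ 201;  201^2 ≡ 298;  201^3 ≡ 249;  201^4 ≡ 173;  201^6 ≡ 330;  201^7 ≡ 278;  201^8 ≡ 273;  201^12 ≡ 49;  201^14 ≡ 111;  201^16 ≡ 52;  201^21 ≡ 191;  201^24 ≡ 42;  201^28 ≡ 189;  201^42 ≡ 85;  201^48 ≡ 79;  201^56 ≡ 336;  201^84 ≡ 148;  201^112 ≡ 1.
Smallest exponent giving 1 is 112.

112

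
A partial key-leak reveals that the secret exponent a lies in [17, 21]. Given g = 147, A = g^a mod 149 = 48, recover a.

17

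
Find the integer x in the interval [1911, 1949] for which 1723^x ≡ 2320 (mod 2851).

Compute 1723^1911 mod 2851 = 1064, then multiply by 1723 repeatedly:
  1723^1911=1064  1723^1912=79  1723^1913=2120  1723^1914=629  1723^1915=387
  1723^1916=2518  1723^1917=2143  1723^1918=344  1723^1919=2555  1723^1920=321
  1723^1921=2840  1723^1922=1004  1723^1923=2186  1723^1924=307  1723^1925=1526
  1723^1926=676  1723^1927=1540  1723^1928=1990  1723^1929=1868  1723^1930=2636
  1723^1931=185  1723^1932=2294  1723^1933=1076  1723^1934=798  1723^1935=772
  1723^1936=1590  1723^1937=2610  1723^1938=1003  1723^1939=463  1723^1940=2320
Found 2320 at exponent 1940.

1940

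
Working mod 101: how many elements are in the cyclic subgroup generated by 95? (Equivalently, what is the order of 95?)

5

The order of 95 must divide p − 1 = 100 = 2^2 · 5^2.
Divisors: 1, 2, 4, 5, 10, 20, 25, 50, 100.
Check each in increasing order: 95^1 ≡ 95;  95^2 ≡ 36;  95^4 ≡ 84;  95^5 ≡ 1.
Smallest exponent giving 1 is 5.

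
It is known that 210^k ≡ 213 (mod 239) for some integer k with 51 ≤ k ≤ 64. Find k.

52

Compute 210^51 mod 239 = 141, then multiply by 210 repeatedly:
  210^51=141  210^52=213
Found 213 at exponent 52.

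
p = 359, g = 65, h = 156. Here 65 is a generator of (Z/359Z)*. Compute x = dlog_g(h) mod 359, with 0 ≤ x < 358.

155

Baby-step giant-step with m = ceil(sqrt(358)) = 19.
Baby table (65^j mod 359 for j=0..18):
  0:1  1:65  2:276  3:349  4:68  5:112  6:100  7:38
  8:316  9:77  10:338  11:71  12:307  13:210  14:8  15:161
  16:54  17:279  18:185
Giant step factor: 65^(-19) ≡ 119 (mod 359).
Scan 156·119^i mod 359 for i = 0, 1, …:
  i=0: 156   i=1: 255   i=2: 189   i=3: 233
  i=4: 84   i=5: 303   i=6: 157   i=7: 15
  i=8: 349
Match at i=8, j=3: x = 8·19 + 3 = 155.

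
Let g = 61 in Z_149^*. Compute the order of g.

74

The order of 61 must divide p − 1 = 148 = 2^2 · 37.
Divisors: 1, 2, 4, 37, 74, 148.
Check each in increasing order: 61^1 ≡ 61;  61^2 ≡ 145;  61^4 ≡ 16;  61^37 ≡ 148;  61^74 ≡ 1.
Smallest exponent giving 1 is 74.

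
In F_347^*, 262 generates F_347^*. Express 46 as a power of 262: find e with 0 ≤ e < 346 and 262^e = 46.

Baby-step giant-step with m = ceil(sqrt(346)) = 19.
Baby table (262^j mod 347 for j=0..18):
  0:1  1:262  2:285  3:65  4:27  5:134  6:61  7:20
  8:35  9:148  10:259  11:193  12:251  13:179  14:53  15:6
  16:184  17:322  18:43
Giant step factor: 262^(-19) ≡ 15 (mod 347).
Scan 46·15^i mod 347 for i = 0, 1, …:
  i=0: 46   i=1: 343   i=2: 287   i=3: 141
  i=4: 33   i=5: 148
Match at i=5, j=9: e = 5·19 + 9 = 104.

104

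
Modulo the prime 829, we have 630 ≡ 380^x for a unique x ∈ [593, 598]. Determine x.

598

Compute 380^593 mod 829 = 30, then multiply by 380 repeatedly:
  380^593=30  380^594=623  380^595=475  380^596=607  380^597=198
  380^598=630
Found 630 at exponent 598.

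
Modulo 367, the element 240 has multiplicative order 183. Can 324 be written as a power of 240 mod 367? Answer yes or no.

324 ∈ ⟨240⟩ iff 324^183 ≡ 1 (mod 367), since |⟨240⟩| = 183.
324^183 mod 367 = 1.
Since 1 = 1, 324 lies in the subgroup.

yes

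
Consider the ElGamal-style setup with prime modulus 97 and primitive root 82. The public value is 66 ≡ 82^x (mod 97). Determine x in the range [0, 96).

50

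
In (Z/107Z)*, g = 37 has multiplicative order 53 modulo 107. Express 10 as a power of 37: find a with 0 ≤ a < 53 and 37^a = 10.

18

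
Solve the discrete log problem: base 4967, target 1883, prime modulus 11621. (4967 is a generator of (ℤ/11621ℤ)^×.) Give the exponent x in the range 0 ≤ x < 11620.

Baby-step giant-step with m = ceil(sqrt(11620)) = 108.
Baby table (4967^j mod 11621 for j=0..107):
  0:1  1:4967  2:11327  3:3948  4:5089  5:1388  6:2943  7:10284
  8:6333  9:9585  10:9079  11:5913  12:3604  13:4728  14:9556  15:4488
  16:2818  17:5322  18:8220  19:4167  20:488  21:6728  22:7601  23:9159
  24:8159  25:3326  26:6801  27:9941  28:10939  29:5838  30:2951  31:3536
  32:3981  33:6306  34:3307  35:5396  36:3906  37:5653  38:2115  39:11442
  40:5724  41:6142  42:2189  43:7128  44:7210  45:7769  46:6903  47:5251
  48:4193  49:1799  50:10705  51:5660  52:2021  53:9384  54:10118  55:6902
  56:284  57:4487  58:9472  59:5616  60:4272  61:10699  62:10721  63:3785
  64:8938  65:2826  66:10195  67:5868  68:888  69:6337  70:6211  71:7903
  72:10084  73:718  74:10280  75:9707  76:10761  77:4908  78:8799  79:9673
  80:4577  81:3283  82:2398  83:10962  84:3869  85:7810  86:1372  87:4818
  88:3367  89:1270  90:9508  91:10113  92:5309  93:1754  94:7989  95:7269
  96:10297  97:1178  98:5763  99:2298  100:2344  101:10027  102:8124  103:3796
  104:5470  105:11213  106:7139  107:3742
Giant step factor: 4967^(-108) ≡ 11580 (mod 11621).
Scan 1883·11580^i mod 11621 for i = 0, 1, …:
  i=0: 1883   i=1: 4144   i=2: 4411   i=3: 5085
  i=4: 693   i=5: 6450   i=6: 2833   i=7: 57
  i=8: 9284   i=9: 2849     …   i=55: 2649
  i=56: 7601
Match at i=56, j=22: x = 56·108 + 22 = 6070.

6070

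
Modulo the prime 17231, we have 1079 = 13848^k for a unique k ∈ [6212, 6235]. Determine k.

6213

Compute 13848^6212 mod 17231 = 835, then multiply by 13848 repeatedly:
  13848^6212=835  13848^6213=1079
Found 1079 at exponent 6213.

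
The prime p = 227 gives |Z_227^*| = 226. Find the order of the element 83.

The order of 83 must divide p − 1 = 226 = 2 · 113.
Divisors: 1, 2, 113, 226.
Check each in increasing order: 83^1 ≡ 83;  83^2 ≡ 79;  83^113 ≡ 226;  83^226 ≡ 1.
Smallest exponent giving 1 is 226.

226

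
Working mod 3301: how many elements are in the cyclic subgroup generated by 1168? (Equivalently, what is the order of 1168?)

The order of 1168 must divide p − 1 = 3300 = 2^2 · 3 · 5^2 · 11.
Divisors: 1, 2, 3, 4, 5, 6, 10, 11, 12, 15, 20, 22, 25, 30, 33, 44, 50, 55, 60, 66, 75, 100, 110, 132, 150, 165, 220, 275, 300, 330, 550, 660, 825, 1100, 1650, 3300.
Check each in increasing order: 1168^1 ≡ 1168;  1168^2 ≡ 911;  1168^3 ≡ 1126;  1168^4 ≡ 1370;  1168^5 ≡ 2476;  1168^6 ≡ 292;  1168^10 ≡ 619;  1168^11 ≡ 73;  1168^12 ≡ 2739;  1168^15 ≡ 980;  1168^20 ≡ 245;  1168^22 ≡ 2028;  1168^25 ≡ 2537;  1168^30 ≡ 3110;  1168^33 ≡ 2800;  1168^44 ≡ 3039;  1168^50 ≡ 2720;  1168^55 ≡ 680;  1168^60 ≡ 170;  1168^66 ≡ 125;  1168^75 ≡ 1550;  1168^100 ≡ 859;  1168^110 ≡ 260;  1168^132 ≡ 2421;  1168^150 ≡ 2673;  1168^165 ≡ 1847;  1168^220 ≡ 1580;  1168^275 ≡ 1575;  1168^300 ≡ 1565;  1168^330 ≡ 1476;  1168^550 ≡ 1574;  1168^660 ≡ 3217;  1168^825 ≡ 3300;  1168^1100 ≡ 1726;  1168^1650 ≡ 1.
Smallest exponent giving 1 is 1650.

1650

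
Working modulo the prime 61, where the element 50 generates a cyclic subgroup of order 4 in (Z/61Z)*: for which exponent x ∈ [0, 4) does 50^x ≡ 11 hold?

3

Successive powers of 50 modulo 61:
  50^0=1  50^1=50  50^2=60  50^3=11
So 50^3 ≡ 11 (mod 61), giving x = 3.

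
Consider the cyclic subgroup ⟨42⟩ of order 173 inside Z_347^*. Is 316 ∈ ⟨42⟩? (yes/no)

316 ∈ ⟨42⟩ iff 316^173 ≡ 1 (mod 347), since |⟨42⟩| = 173.
316^173 mod 347 = 346.
Since 346 ≠ 1, 316 does not lie in the subgroup.

no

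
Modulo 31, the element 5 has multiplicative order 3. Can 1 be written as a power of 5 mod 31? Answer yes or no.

yes

⟨5⟩ has order 3; its elements mod 31 are {1, 5, 25}.
1 is in this set.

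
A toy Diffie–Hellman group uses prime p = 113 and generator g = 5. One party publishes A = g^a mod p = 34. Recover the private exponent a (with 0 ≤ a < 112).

Successive powers of 5 modulo 113:
  5^0=1  5^1=5  5^2=25  5^3=12  5^4=60  5^5=74
  5^6=31  5^7=42  5^8=97  5^9=33  5^10=52  5^11=34
So 5^11 ≡ 34 (mod 113), giving a = 11.

11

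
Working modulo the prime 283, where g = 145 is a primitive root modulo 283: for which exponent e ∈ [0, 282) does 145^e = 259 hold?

209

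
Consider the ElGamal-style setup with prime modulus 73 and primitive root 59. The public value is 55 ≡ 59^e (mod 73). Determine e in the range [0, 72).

40

Baby-step giant-step with m = ceil(sqrt(72)) = 9.
Baby table (59^j mod 73 for j=0..8):
  0:1  1:59  2:50  3:30  4:18  5:40  6:24  7:29
  8:32
Giant step factor: 59^(-9) ≡ 51 (mod 73).
Scan 55·51^i mod 73 for i = 0, 1, …:
  i=0: 55   i=1: 31   i=2: 48   i=3: 39
  i=4: 18
Match at i=4, j=4: e = 4·9 + 4 = 40.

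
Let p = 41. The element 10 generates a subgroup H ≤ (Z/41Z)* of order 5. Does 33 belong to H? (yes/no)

33 ∈ ⟨10⟩ iff 33^5 ≡ 1 (mod 41), since |⟨10⟩| = 5.
33^5 mod 41 = 32.
Since 32 ≠ 1, 33 does not lie in the subgroup.

no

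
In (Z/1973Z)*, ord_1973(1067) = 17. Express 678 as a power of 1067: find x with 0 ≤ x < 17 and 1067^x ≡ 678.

4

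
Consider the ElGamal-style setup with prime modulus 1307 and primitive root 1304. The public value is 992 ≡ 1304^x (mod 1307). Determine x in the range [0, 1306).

1208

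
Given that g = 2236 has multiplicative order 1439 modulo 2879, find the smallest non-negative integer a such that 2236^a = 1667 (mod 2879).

Baby-step giant-step with m = ceil(sqrt(1439)) = 38.
Baby table (2236^j mod 2879 for j=0..37):
  0:1  1:2236  2:1752  3:2032  4:490  5:1620  6:538  7:2425
  8:1143  9:2075  10:1631  11:2102  12:1544  13:463  14:1707  15:2177
  16:2262  17:2308  18:1520  19:1500  20:2844  21:2352  22:2018  23:855
  24:124  25:880  26:1323  27:1495  28:301  29:2229  30:495  31:1284
  32:661  33:1069  34:714  35:1538  36:1442  37:2711
Giant step factor: 2236^(-38) ≡ 1381 (mod 2879).
Scan 1667·1381^i mod 2879 for i = 0, 1, …:
  i=0: 1667   i=1: 1806   i=2: 872   i=3: 810
  i=4: 1558   i=5: 985   i=6: 1397   i=7: 327
  i=8: 2463   i=9: 1304     …   i=16: 1501
  i=17: 1
Match at i=17, j=0: a = 17·38 + 0 = 646.

646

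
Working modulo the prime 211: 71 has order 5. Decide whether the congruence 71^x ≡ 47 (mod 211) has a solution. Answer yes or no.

no

47 ∈ ⟨71⟩ iff 47^5 ≡ 1 (mod 211), since |⟨71⟩| = 5.
47^5 mod 211 = 34.
Since 34 ≠ 1, 47 does not lie in the subgroup.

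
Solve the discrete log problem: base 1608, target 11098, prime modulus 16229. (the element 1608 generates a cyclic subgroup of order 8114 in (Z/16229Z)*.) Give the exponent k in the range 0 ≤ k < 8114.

934

Baby-step giant-step with m = ceil(sqrt(8114)) = 91.
Baby table (1608^j mod 16229 for j=0..90):
  0:1  1:1608  2:5253  3:7744  4:4709  5:9358  6:3381  7:16162
  8:5867  9:5087  10:480  11:9077  12:5945  13:679  14:4489  15:12636
  16:16209  17:298  18:8543  19:7410  20:3194  21:7588  22:13525  23:1340
  24:12492  25:11863  26:6629  27:13208  28:10932  29:2649  30:7594  31:6944
  32:400  33:10269  34:7659  35:14090  36:1036  37:10530  38:5393  39:5658
  40:9824  41:6175  42:13481  43:11733  44:8566  45:11936  46:10410  47:7181
  48:8229  49:5597  50:9110  51:10322  52:11738  53:377  54:5743  55:443
  56:14497  57:6332  58:6273  59:8775  60:7199  61:4715  62:2777  63:2441
  64:13939  65:1663  66:12548  67:4537  68:8675  69:8689  70:14972  71:7369
  72:2182  73:3192  74:4372  75:3019  76:2081  77:3074  78:9376  79:16096
  80:13342  81:15427  82:8704  83:6634  84:5019  85:4739  86:8911  87:14910
  88:5047  89:1076  90:9934
Giant step factor: 1608^(-91) ≡ 7195 (mod 16229).
Scan 11098·7195^i mod 16229 for i = 0, 1, …:
  i=0: 11098   i=1: 3430   i=2: 10770   i=3: 12904
  i=4: 14400   i=5: 2064   i=6: 945   i=7: 15553
  i=8: 4880   i=9: 8273   i=10: 12492
Match at i=10, j=24: k = 10·91 + 24 = 934.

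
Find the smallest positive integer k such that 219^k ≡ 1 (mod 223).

The order of 219 must divide p − 1 = 222 = 2 · 3 · 37.
Divisors: 1, 2, 3, 6, 37, 74, 111, 222.
Check each in increasing order: 219^1 ≡ 219;  219^2 ≡ 16;  219^3 ≡ 159;  219^6 ≡ 82;  219^37 ≡ 222;  219^74 ≡ 1.
Smallest exponent giving 1 is 74.

74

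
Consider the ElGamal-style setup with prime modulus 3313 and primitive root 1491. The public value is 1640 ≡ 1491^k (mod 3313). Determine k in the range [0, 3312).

181

Baby-step giant-step with m = ceil(sqrt(3312)) = 58.
Baby table (1491^j mod 3313 for j=0..57):
  0:1  1:1491  2:58  3:340  4:51  5:3155  6:2958  7:775
  8:2601  9:1881  10:1773  11:3082  12:131  13:3167  14:972  15:1471
  16:55  17:2493  18:3190  19:2135  20:2805  21:1249  22:353  23:2869
  24:596  25:752  26:1438  27:547  28:579  29:1909  30:452  31:1393
  32:3025  33:1282  34:3174  35:1470  36:1877  37:2435  38:2850  39:2084
  40:2963  41:1604  42:2891  43:268  44:2028  45:2292  46:1669  47:416
  48:725  49:937  50:2294  51:1338  52:532  53:1405  54:1039  55:1978
  56:628  57:2082
Giant step factor: 1491^(-58) ≡ 1918 (mod 3313).
Scan 1640·1918^i mod 3313 for i = 0, 1, …:
  i=0: 1640   i=1: 1483   i=2: 1840   i=3: 775
Match at i=3, j=7: k = 3·58 + 7 = 181.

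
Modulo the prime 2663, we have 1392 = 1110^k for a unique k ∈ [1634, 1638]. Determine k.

1638

Compute 1110^1634 mod 2663 = 1023, then multiply by 1110 repeatedly:
  1110^1634=1023  1110^1635=1092  1110^1636=455  1110^1637=1743  1110^1638=1392
Found 1392 at exponent 1638.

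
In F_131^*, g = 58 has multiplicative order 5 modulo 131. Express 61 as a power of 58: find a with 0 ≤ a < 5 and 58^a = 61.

Successive powers of 58 modulo 131:
  58^0=1  58^1=58  58^2=89  58^3=53  58^4=61
So 58^4 ≡ 61 (mod 131), giving a = 4.

4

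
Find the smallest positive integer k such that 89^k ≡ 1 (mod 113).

112

The order of 89 must divide p − 1 = 112 = 2^4 · 7.
Divisors: 1, 2, 4, 7, 8, 14, 16, 28, 56, 112.
Check each in increasing order: 89^1 ≡ 89;  89^2 ≡ 11;  89^4 ≡ 8;  89^7 ≡ 35;  89^8 ≡ 64;  89^14 ≡ 95;  89^16 ≡ 28;  89^28 ≡ 98;  89^56 ≡ 112;  89^112 ≡ 1.
Smallest exponent giving 1 is 112.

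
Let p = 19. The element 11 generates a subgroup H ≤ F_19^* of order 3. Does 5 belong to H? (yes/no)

no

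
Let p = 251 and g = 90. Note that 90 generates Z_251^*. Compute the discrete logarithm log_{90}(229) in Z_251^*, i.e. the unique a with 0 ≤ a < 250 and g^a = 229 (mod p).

43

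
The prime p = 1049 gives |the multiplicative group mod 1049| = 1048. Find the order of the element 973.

262

The order of 973 must divide p − 1 = 1048 = 2^3 · 131.
Divisors: 1, 2, 4, 8, 131, 262, 524, 1048.
Check each in increasing order: 973^1 ≡ 973;  973^2 ≡ 531;  973^4 ≡ 829;  973^8 ≡ 146;  973^131 ≡ 1048;  973^262 ≡ 1.
Smallest exponent giving 1 is 262.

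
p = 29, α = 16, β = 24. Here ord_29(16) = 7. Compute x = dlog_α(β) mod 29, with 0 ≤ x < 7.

Successive powers of 16 modulo 29:
  16^0=1  16^1=16  16^2=24
So 16^2 ≡ 24 (mod 29), giving x = 2.

2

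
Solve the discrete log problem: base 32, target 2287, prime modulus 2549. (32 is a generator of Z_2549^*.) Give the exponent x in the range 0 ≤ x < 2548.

1051

Baby-step giant-step with m = ceil(sqrt(2548)) = 51.
Baby table (32^j mod 2549 for j=0..50):
  0:1  1:32  2:1024  3:2180  4:937  5:1945  6:1064  7:911
  8:1113  9:2479  10:309  11:2241  12:340  13:684  14:1496  15:1990
  16:2504  17:1109  18:2351  19:1311  20:1168  21:1690  22:551  23:2338
  24:895  25:601  26:1389  27:1115  28:2543  29:2357  30:1503  31:2214
  32:2025  33:1075  34:1263  35:2181  36:969  37:420  38:695  39:1848
  40:509  41:994  42:1220  43:805  44:270  45:993  46:1188  47:2330
  48:639  49:56  50:1792
Giant step factor: 32^(-51) ≡ 2249 (mod 2549).
Scan 2287·2249^i mod 2549 for i = 0, 1, …:
  i=0: 2287   i=1: 2130   i=2: 799   i=3: 2455
  i=4: 161   i=5: 131   i=6: 1484   i=7: 875
  i=8: 47   i=9: 1194     …   i=19: 1573
  i=20: 2214
Match at i=20, j=31: x = 20·51 + 31 = 1051.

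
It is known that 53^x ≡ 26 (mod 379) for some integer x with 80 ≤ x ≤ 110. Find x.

80

Compute 53^80 mod 379 = 26, then multiply by 53 repeatedly:
  53^80=26
Found 26 at exponent 80.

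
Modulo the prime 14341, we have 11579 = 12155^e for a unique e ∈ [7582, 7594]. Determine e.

7586

Compute 12155^7582 mod 14341 = 12328, then multiply by 12155 repeatedly:
  12155^7582=12328  12155^7583=12072  12155^7584=12389  12155^7585=7795  12155^7586=11579
Found 11579 at exponent 7586.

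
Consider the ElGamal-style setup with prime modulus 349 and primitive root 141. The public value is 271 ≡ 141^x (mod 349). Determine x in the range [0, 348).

332

Baby-step giant-step with m = ceil(sqrt(348)) = 19.
Baby table (141^j mod 349 for j=0..18):
  0:1  1:141  2:337  3:53  4:144  5:62  6:17  7:303
  8:145  9:203  10:5  11:7  12:289  13:265  14:22  15:310
  16:85  17:119  18:27
Giant step factor: 141^(-19) ≡ 229 (mod 349).
Scan 271·229^i mod 349 for i = 0, 1, …:
  i=0: 271   i=1: 286   i=2: 231   i=3: 200
  i=4: 81   i=5: 52   i=6: 42   i=7: 195
  i=8: 332   i=9: 295     …   i=16: 135
  i=17: 203
Match at i=17, j=9: x = 17·19 + 9 = 332.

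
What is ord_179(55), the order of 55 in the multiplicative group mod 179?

The order of 55 must divide p − 1 = 178 = 2 · 89.
Divisors: 1, 2, 89, 178.
Check each in increasing order: 55^1 ≡ 55;  55^2 ≡ 161;  55^89 ≡ 178;  55^178 ≡ 1.
Smallest exponent giving 1 is 178.

178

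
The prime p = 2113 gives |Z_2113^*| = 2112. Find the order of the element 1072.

The order of 1072 must divide p − 1 = 2112 = 2^6 · 3 · 11.
Divisors: 1, 2, 3, 4, 6, 8, 11, 12, 16, 22, 24, 32, 33, 44, 48, 64, 66, 88, 96, 132, 176, 192, 264, 352, 528, 704, 1056, 2112.
Check each in increasing order: 1072^1 ≡ 1072;  1072^2 ≡ 1825;  1072^3 ≡ 1875;  1072^4 ≡ 537;  1072^6 ≡ 1706;  1072^8 ≡ 1001;  1072^11 ≡ 531;  1072^12 ≡ 835;  1072^16 ≡ 439;  1072^22 ≡ 932;  1072^24 ≡ 2048;  1072^32 ≡ 438;  1072^33 ≡ 450;  1072^44 ≡ 181;  1072^48 ≡ 2112;  1072^64 ≡ 1674;  1072^66 ≡ 1765;  1072^88 ≡ 1066;  1072^96 ≡ 1.
Smallest exponent giving 1 is 96.

96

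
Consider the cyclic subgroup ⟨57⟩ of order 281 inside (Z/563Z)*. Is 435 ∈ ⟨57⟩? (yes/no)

435 ∈ ⟨57⟩ iff 435^281 ≡ 1 (mod 563), since |⟨57⟩| = 281.
435^281 mod 563 = 1.
Since 1 = 1, 435 lies in the subgroup.

yes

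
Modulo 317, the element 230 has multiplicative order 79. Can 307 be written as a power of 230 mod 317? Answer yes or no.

no

307 ∈ ⟨230⟩ iff 307^79 ≡ 1 (mod 317), since |⟨230⟩| = 79.
307^79 mod 317 = 316.
Since 316 ≠ 1, 307 does not lie in the subgroup.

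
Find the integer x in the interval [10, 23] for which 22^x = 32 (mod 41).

Compute 22^10 mod 41 = 32, then multiply by 22 repeatedly:
  22^10=32
Found 32 at exponent 10.

10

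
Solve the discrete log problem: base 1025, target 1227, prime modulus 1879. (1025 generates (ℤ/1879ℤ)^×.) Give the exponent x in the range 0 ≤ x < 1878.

1441

Baby-step giant-step with m = ceil(sqrt(1878)) = 44.
Baby table (1025^j mod 1879 for j=0..43):
  0:1  1:1025  2:264  3:24  4:173  5:699  6:576  7:394
  8:1744  9:671  10:61  11:518  12:1072  13:1464  14:1158  15:1301
  16:1314  17:1486  18:1160  19:1472  20:1842  21:1534  22:1506  23:991
  24:1115  25:443  26:1236  27:454  28:1237  29:1479  30:1501  31:1503
  32:1674  33:323  34:371  35:717  36:236  37:1388  38:297  39:27
  40:1369  41:1491  42:648  43:913
Giant step factor: 1025^(-44) ≡ 815 (mod 1879).
Scan 1227·815^i mod 1879 for i = 0, 1, …:
  i=0: 1227   i=1: 377   i=2: 978   i=3: 374
  i=4: 412   i=5: 1318   i=6: 1261   i=7: 1781
  i=8: 927   i=9: 147     …   i=31: 503
  i=32: 323
Match at i=32, j=33: x = 32·44 + 33 = 1441.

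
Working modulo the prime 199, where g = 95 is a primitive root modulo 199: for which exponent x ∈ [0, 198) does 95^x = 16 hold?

34

Baby-step giant-step with m = ceil(sqrt(198)) = 15.
Baby table (95^j mod 199 for j=0..14):
  0:1  1:95  2:70  3:83  4:124  5:39  6:123  7:143
  8:53  9:60  10:128  11:21  12:5  13:77  14:151
Giant step factor: 95^(-15) ≡ 82 (mod 199).
Scan 16·82^i mod 199 for i = 0, 1, …:
  i=0: 16   i=1: 118   i=2: 124
Match at i=2, j=4: x = 2·15 + 4 = 34.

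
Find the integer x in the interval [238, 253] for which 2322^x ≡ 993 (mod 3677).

Compute 2322^238 mod 3677 = 2387, then multiply by 2322 repeatedly:
  2322^238=2387  2322^239=1375  2322^240=1114  2322^241=1777  2322^242=600
  2322^243=3294  2322^244=508  2322^245=2936  2322^246=234  2322^247=2829
  2322^248=1816  2322^249=2910  2322^250=2371  2322^251=993
Found 993 at exponent 251.

251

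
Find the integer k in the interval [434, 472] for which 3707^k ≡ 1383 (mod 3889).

437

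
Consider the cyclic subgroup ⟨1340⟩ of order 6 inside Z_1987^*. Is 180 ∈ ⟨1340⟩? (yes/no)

180 ∈ ⟨1340⟩ iff 180^6 ≡ 1 (mod 1987), since |⟨1340⟩| = 6.
180^6 mod 1987 = 181.
Since 181 ≠ 1, 180 does not lie in the subgroup.

no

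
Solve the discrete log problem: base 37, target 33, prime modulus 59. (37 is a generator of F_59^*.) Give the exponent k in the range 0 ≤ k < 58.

Baby-step giant-step with m = ceil(sqrt(58)) = 8.
Baby table (37^j mod 59 for j=0..7):
  0:1  1:37  2:12  3:31  4:26  5:18  6:17  7:39
Giant step factor: 37^(-8) ≡ 35 (mod 59).
Scan 33·35^i mod 59 for i = 0, 1, …:
  i=0: 33   i=1: 34   i=2: 10   i=3: 55
  i=4: 37
Match at i=4, j=1: k = 4·8 + 1 = 33.

33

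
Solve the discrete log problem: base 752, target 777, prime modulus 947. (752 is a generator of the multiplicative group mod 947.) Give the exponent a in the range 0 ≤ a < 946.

422

Baby-step giant-step with m = ceil(sqrt(946)) = 31.
Baby table (752^j mod 947 for j=0..30):
  0:1  1:752  2:145  3:135  4:191  5:635  6:232  7:216
  8:495  9:69  10:750  11:535  12:792  13:868  14:253  15:856
  16:699  17:63  18:26  19:612  20:929  21:669  22:231  23:411
  24:350  25:881  26:559  27:847  28:560  29:652  30:705
Giant step factor: 752^(-31) ≡ 728 (mod 947).
Scan 777·728^i mod 947 for i = 0, 1, …:
  i=0: 777   i=1: 297   i=2: 300   i=3: 590
  i=4: 529   i=5: 630   i=6: 292   i=7: 448
  i=8: 376   i=9: 45   i=10: 562   i=11: 32
  i=12: 568   i=13: 612
Match at i=13, j=19: a = 13·31 + 19 = 422.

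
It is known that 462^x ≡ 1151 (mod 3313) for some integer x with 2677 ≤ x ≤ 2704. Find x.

2695

Compute 462^2677 mod 3313 = 760, then multiply by 462 repeatedly:
  462^2677=760  462^2678=3255  462^2679=3021  462^2680=929  462^2681=1821
  462^2682=3113  462^2683=364  462^2684=2518  462^2685=453  462^2686=567
  462^2687=227  462^2688=2171  462^2689=2476  462^2690=927  462^2691=897
  462^2692=289  462^2693=998  462^2694=569  462^2695=1151
Found 1151 at exponent 2695.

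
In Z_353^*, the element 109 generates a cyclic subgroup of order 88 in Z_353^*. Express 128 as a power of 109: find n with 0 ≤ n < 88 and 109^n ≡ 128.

47

Baby-step giant-step with m = ceil(sqrt(88)) = 10.
Baby table (109^j mod 353 for j=0..9):
  0:1  1:109  2:232  3:225  4:168  5:309  6:146  7:29
  8:337  9:21
Giant step factor: 109^(-10) ≡ 64 (mod 353).
Scan 128·64^i mod 353 for i = 0, 1, …:
  i=0: 128   i=1: 73   i=2: 83   i=3: 17
  i=4: 29
Match at i=4, j=7: n = 4·10 + 7 = 47.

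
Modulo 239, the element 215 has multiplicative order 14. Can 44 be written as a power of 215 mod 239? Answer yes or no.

yes

⟨215⟩ has order 14; its elements mod 239 are {1, 10, 24, 38, 44, 98, 100, 139, 141, 195, 201, 215, 229, 238}.
44 is in this set.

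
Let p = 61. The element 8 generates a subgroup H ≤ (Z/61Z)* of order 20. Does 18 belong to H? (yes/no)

⟨8⟩ has order 20; its elements mod 61 are {1, 3, 8, 9, 11, 20, 23, 24, 27, 28, 33, 34, 37, 38, 41, 50, 52, 53, 58, 60}.
18 is not in this set.

no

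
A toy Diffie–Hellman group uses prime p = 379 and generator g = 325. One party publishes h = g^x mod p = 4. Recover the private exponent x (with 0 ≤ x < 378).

278

Baby-step giant-step with m = ceil(sqrt(378)) = 20.
Baby table (325^j mod 379 for j=0..19):
  0:1  1:325  2:263  3:200  4:191  5:298  6:205  7:300
  8:97  9:68  10:118  11:71  12:335  13:102  14:177  15:296
  16:313  17:153  18:76  19:65
Giant step factor: 325^(-20) ≡ 245 (mod 379).
Scan 4·245^i mod 379 for i = 0, 1, …:
  i=0: 4   i=1: 222   i=2: 193   i=3: 289
  i=4: 311   i=5: 16   i=6: 130   i=7: 14
  i=8: 19   i=9: 107   i=10: 64   i=11: 141
  i=12: 56   i=13: 76
Match at i=13, j=18: x = 13·20 + 18 = 278.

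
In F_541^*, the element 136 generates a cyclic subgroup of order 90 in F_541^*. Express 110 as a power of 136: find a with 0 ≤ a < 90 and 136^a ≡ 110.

66

Baby-step giant-step with m = ceil(sqrt(90)) = 10.
Baby table (136^j mod 541 for j=0..9):
  0:1  1:136  2:102  3:347  4:125  5:229  6:307  7:95
  8:477  9:493
Giant step factor: 136^(-10) ≡ 15 (mod 541).
Scan 110·15^i mod 541 for i = 0, 1, …:
  i=0: 110   i=1: 27   i=2: 405   i=3: 124
  i=4: 237   i=5: 309   i=6: 307
Match at i=6, j=6: a = 6·10 + 6 = 66.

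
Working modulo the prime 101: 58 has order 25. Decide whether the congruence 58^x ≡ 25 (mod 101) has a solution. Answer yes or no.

yes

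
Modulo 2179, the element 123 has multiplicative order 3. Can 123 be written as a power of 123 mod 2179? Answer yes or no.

yes

⟨123⟩ has order 3; its elements mod 2179 are {1, 123, 2055}.
123 is in this set.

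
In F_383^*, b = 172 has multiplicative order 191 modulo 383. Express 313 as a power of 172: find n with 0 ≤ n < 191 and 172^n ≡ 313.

Baby-step giant-step with m = ceil(sqrt(191)) = 14.
Baby table (172^j mod 383 for j=0..13):
  0:1  1:172  2:93  3:293  4:223  5:56  6:57  7:229
  8:322  9:232  10:72  11:128  12:185  13:31
Giant step factor: 172^(-14) ≡ 217 (mod 383).
Scan 313·217^i mod 383 for i = 0, 1, …:
  i=0: 313   i=1: 130   i=2: 251   i=3: 81
  i=4: 342   i=5: 295   i=6: 54   i=7: 228
  i=8: 69   i=9: 36   i=10: 152   i=11: 46
  i=12: 24   i=13: 229
Match at i=13, j=7: n = 13·14 + 7 = 189.

189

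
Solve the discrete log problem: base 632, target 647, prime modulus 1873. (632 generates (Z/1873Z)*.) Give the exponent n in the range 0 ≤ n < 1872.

Baby-step giant-step with m = ceil(sqrt(1872)) = 44.
Baby table (632^j mod 1873 for j=0..43):
  0:1  1:632  2:475  3:520  4:865  5:1637  6:688  7:280
  8:898  9:17  10:1379  11:583  12:1348  13:1594  14:1607  15:458
  16:1014  17:282  18:289  19:967  20:546  21:440  22:876  23:1097
  24:294  25:381  26:1048  27:1167  28:1455  29:1790  30:1861  31:1781
  32:1792  33:1252  34:858  35:959  36:1109  37:386  38:462  39:1669
  40:309  41:496  42:681  43:1475
Giant step factor: 632^(-44) ≡ 1802 (mod 1873).
Scan 647·1802^i mod 1873 for i = 0, 1, …:
  i=0: 647   i=1: 888   i=2: 634   i=3: 1811
  i=4: 656   i=5: 249   i=6: 1051   i=7: 299
  i=8: 1247   i=9: 1367   i=10: 339   i=11: 280
Match at i=11, j=7: n = 11·44 + 7 = 491.

491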